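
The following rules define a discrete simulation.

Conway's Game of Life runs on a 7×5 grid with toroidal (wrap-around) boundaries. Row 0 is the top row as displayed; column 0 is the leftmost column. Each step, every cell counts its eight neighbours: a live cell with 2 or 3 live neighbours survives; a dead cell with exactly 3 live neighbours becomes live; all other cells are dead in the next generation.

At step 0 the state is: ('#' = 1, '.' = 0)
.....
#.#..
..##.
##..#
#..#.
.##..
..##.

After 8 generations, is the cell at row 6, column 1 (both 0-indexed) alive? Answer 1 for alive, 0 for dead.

0

k=0  .....
#.#..
..##.
##..#
#..#.
.##..
..##.
k=1  .###.
.###.
..##.
##...
...#.
.#..#
.###.
k=2  #...#
....#
#..##
.#.##
.##.#
##..#
....#
k=3  #..##
.....
..#..
.#...
.....
.##.#
.#.#.
k=4  #.###
...##
.....
.....
###..
####.
.#...
k=5  ###..
#.#..
.....
.#...
#..##
...##
.....
k=6  #.#..
#.#..
.#...
#...#
#.##.
#..#.
#####
k=7  .....
#.#..
.#..#
#.###
#.##.
.....
.....
k=8  .....
##...
.....
.....
#.#..
.....
.....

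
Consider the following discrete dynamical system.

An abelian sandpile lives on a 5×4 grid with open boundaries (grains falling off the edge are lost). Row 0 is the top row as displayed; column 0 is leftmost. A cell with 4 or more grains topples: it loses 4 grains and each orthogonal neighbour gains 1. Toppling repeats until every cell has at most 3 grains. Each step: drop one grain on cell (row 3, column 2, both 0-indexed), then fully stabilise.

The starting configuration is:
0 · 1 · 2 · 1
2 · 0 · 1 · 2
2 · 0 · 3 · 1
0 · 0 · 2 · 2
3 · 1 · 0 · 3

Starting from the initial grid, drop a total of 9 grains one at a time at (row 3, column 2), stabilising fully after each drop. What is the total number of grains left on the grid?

t=0: 0 · 1 · 2 · 1
2 · 0 · 1 · 2
2 · 0 · 3 · 1
0 · 0 · 2 · 2
3 · 1 · 0 · 3
t=1: 0 · 1 · 2 · 1
2 · 0 · 1 · 2
2 · 0 · 3 · 1
0 · 0 · 3 · 2
3 · 1 · 0 · 3
t=2: 0 · 1 · 2 · 1
2 · 0 · 2 · 2
2 · 1 · 0 · 2
0 · 1 · 1 · 3
3 · 1 · 1 · 3
t=3: 0 · 1 · 2 · 1
2 · 0 · 2 · 2
2 · 1 · 0 · 2
0 · 1 · 2 · 3
3 · 1 · 1 · 3
t=4: 0 · 1 · 2 · 1
2 · 0 · 2 · 2
2 · 1 · 0 · 2
0 · 1 · 3 · 3
3 · 1 · 1 · 3
t=5: 0 · 1 · 2 · 1
2 · 0 · 2 · 2
2 · 1 · 1 · 3
0 · 2 · 1 · 1
3 · 1 · 3 · 0
t=6: 0 · 1 · 2 · 1
2 · 0 · 2 · 2
2 · 1 · 1 · 3
0 · 2 · 2 · 1
3 · 1 · 3 · 0
t=7: 0 · 1 · 2 · 1
2 · 0 · 2 · 2
2 · 1 · 1 · 3
0 · 2 · 3 · 1
3 · 1 · 3 · 0
t=8: 0 · 1 · 2 · 1
2 · 0 · 2 · 2
2 · 1 · 2 · 3
0 · 3 · 1 · 2
3 · 2 · 0 · 1
t=9: 0 · 1 · 2 · 1
2 · 0 · 2 · 2
2 · 1 · 2 · 3
0 · 3 · 2 · 2
3 · 2 · 0 · 1

31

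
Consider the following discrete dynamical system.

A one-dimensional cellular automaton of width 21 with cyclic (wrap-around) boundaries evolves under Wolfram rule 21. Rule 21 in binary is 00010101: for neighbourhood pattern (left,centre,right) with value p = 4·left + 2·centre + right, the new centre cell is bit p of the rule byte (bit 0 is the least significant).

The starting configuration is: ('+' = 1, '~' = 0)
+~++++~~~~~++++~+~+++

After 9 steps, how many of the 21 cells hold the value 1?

4

0) +~++++~~~~~++++~+~+++
1) ~~~~~~++++~~~~~~+~~~~
2) +++++~~~~~+++++~+++++
3) ~~~~~++++~~~~~~~~~~~~
4) ++++~~~~~++++++++++++
5) ~~~~++++~~~~~~~~~~~~~
6) +++~~~~~+++++++++++++
7) ~~~++++~~~~~~~~~~~~~~
8) ++~~~~~++++++++++++++
9) ~~++++~~~~~~~~~~~~~~~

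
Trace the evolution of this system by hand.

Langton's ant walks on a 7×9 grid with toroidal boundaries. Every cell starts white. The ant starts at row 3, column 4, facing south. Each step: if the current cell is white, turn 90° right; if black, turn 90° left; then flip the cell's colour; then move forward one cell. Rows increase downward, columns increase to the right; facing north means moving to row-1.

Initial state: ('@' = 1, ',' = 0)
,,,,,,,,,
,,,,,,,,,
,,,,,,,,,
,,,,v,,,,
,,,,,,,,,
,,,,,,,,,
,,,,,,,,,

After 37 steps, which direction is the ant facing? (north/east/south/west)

east

gen 0: ,,,,,,,,,
,,,,,,,,,
,,,,,,,,,
,,,,v,,,,
,,,,,,,,,
,,,,,,,,,
,,,,,,,,,
gen 1: ,,,,,,,,,
,,,,,,,,,
,,,,,,,,,
,,,<@,,,,
,,,,,,,,,
,,,,,,,,,
,,,,,,,,,
gen 2: ,,,,,,,,,
,,,,,,,,,
,,,^,,,,,
,,,@@,,,,
,,,,,,,,,
,,,,,,,,,
,,,,,,,,,
gen 3: ,,,,,,,,,
,,,,,,,,,
,,,@>,,,,
,,,@@,,,,
,,,,,,,,,
,,,,,,,,,
,,,,,,,,,
gen 4: ,,,,,,,,,
,,,,,,,,,
,,,@@,,,,
,,,@v,,,,
,,,,,,,,,
,,,,,,,,,
,,,,,,,,,
gen 5: ,,,,,,,,,
,,,,,,,,,
,,,@@,,,,
,,,@,>,,,
,,,,,,,,,
,,,,,,,,,
,,,,,,,,,
gen 6: ,,,,,,,,,
,,,,,,,,,
,,,@@,,,,
,,,@,@,,,
,,,,,v,,,
,,,,,,,,,
,,,,,,,,,
gen 7: ,,,,,,,,,
,,,,,,,,,
,,,@@,,,,
,,,@,@,,,
,,,,<@,,,
,,,,,,,,,
,,,,,,,,,
gen 8: ,,,,,,,,,
,,,,,,,,,
,,,@@,,,,
,,,@^@,,,
,,,,@@,,,
,,,,,,,,,
,,,,,,,,,
gen 9: ,,,,,,,,,
,,,,,,,,,
,,,@@,,,,
,,,@@>,,,
,,,,@@,,,
,,,,,,,,,
,,,,,,,,,
gen 10: ,,,,,,,,,
,,,,,,,,,
,,,@@^,,,
,,,@@,,,,
,,,,@@,,,
,,,,,,,,,
,,,,,,,,,
gen 11: ,,,,,,,,,
,,,,,,,,,
,,,@@@>,,
,,,@@,,,,
,,,,@@,,,
,,,,,,,,,
,,,,,,,,,
gen 12: ,,,,,,,,,
,,,,,,,,,
,,,@@@@,,
,,,@@,v,,
,,,,@@,,,
,,,,,,,,,
,,,,,,,,,
gen 13: ,,,,,,,,,
,,,,,,,,,
,,,@@@@,,
,,,@@<@,,
,,,,@@,,,
,,,,,,,,,
,,,,,,,,,
gen 14: ,,,,,,,,,
,,,,,,,,,
,,,@@^@,,
,,,@@@@,,
,,,,@@,,,
,,,,,,,,,
,,,,,,,,,
gen 15: ,,,,,,,,,
,,,,,,,,,
,,,@<,@,,
,,,@@@@,,
,,,,@@,,,
,,,,,,,,,
,,,,,,,,,
gen 16: ,,,,,,,,,
,,,,,,,,,
,,,@,,@,,
,,,@v@@,,
,,,,@@,,,
,,,,,,,,,
,,,,,,,,,
gen 17: ,,,,,,,,,
,,,,,,,,,
,,,@,,@,,
,,,@,>@,,
,,,,@@,,,
,,,,,,,,,
,,,,,,,,,
gen 18: ,,,,,,,,,
,,,,,,,,,
,,,@,^@,,
,,,@,,@,,
,,,,@@,,,
,,,,,,,,,
,,,,,,,,,
gen 19: ,,,,,,,,,
,,,,,,,,,
,,,@,@>,,
,,,@,,@,,
,,,,@@,,,
,,,,,,,,,
,,,,,,,,,
gen 20: ,,,,,,,,,
,,,,,,^,,
,,,@,@,,,
,,,@,,@,,
,,,,@@,,,
,,,,,,,,,
,,,,,,,,,
gen 21: ,,,,,,,,,
,,,,,,@>,
,,,@,@,,,
,,,@,,@,,
,,,,@@,,,
,,,,,,,,,
,,,,,,,,,
gen 22: ,,,,,,,,,
,,,,,,@@,
,,,@,@,v,
,,,@,,@,,
,,,,@@,,,
,,,,,,,,,
,,,,,,,,,
gen 23: ,,,,,,,,,
,,,,,,@@,
,,,@,@<@,
,,,@,,@,,
,,,,@@,,,
,,,,,,,,,
,,,,,,,,,
gen 24: ,,,,,,,,,
,,,,,,^@,
,,,@,@@@,
,,,@,,@,,
,,,,@@,,,
,,,,,,,,,
,,,,,,,,,
gen 25: ,,,,,,,,,
,,,,,<,@,
,,,@,@@@,
,,,@,,@,,
,,,,@@,,,
,,,,,,,,,
,,,,,,,,,
gen 26: ,,,,,^,,,
,,,,,@,@,
,,,@,@@@,
,,,@,,@,,
,,,,@@,,,
,,,,,,,,,
,,,,,,,,,
gen 27: ,,,,,@>,,
,,,,,@,@,
,,,@,@@@,
,,,@,,@,,
,,,,@@,,,
,,,,,,,,,
,,,,,,,,,
gen 28: ,,,,,@@,,
,,,,,@v@,
,,,@,@@@,
,,,@,,@,,
,,,,@@,,,
,,,,,,,,,
,,,,,,,,,
gen 29: ,,,,,@@,,
,,,,,<@@,
,,,@,@@@,
,,,@,,@,,
,,,,@@,,,
,,,,,,,,,
,,,,,,,,,
gen 30: ,,,,,@@,,
,,,,,,@@,
,,,@,v@@,
,,,@,,@,,
,,,,@@,,,
,,,,,,,,,
,,,,,,,,,
gen 31: ,,,,,@@,,
,,,,,,@@,
,,,@,,>@,
,,,@,,@,,
,,,,@@,,,
,,,,,,,,,
,,,,,,,,,
gen 32: ,,,,,@@,,
,,,,,,^@,
,,,@,,,@,
,,,@,,@,,
,,,,@@,,,
,,,,,,,,,
,,,,,,,,,
gen 33: ,,,,,@@,,
,,,,,<,@,
,,,@,,,@,
,,,@,,@,,
,,,,@@,,,
,,,,,,,,,
,,,,,,,,,
gen 34: ,,,,,^@,,
,,,,,@,@,
,,,@,,,@,
,,,@,,@,,
,,,,@@,,,
,,,,,,,,,
,,,,,,,,,
gen 35: ,,,,<,@,,
,,,,,@,@,
,,,@,,,@,
,,,@,,@,,
,,,,@@,,,
,,,,,,,,,
,,,,,,,,,
gen 36: ,,,,@,@,,
,,,,,@,@,
,,,@,,,@,
,,,@,,@,,
,,,,@@,,,
,,,,,,,,,
,,,,^,,,,
gen 37: ,,,,@,@,,
,,,,,@,@,
,,,@,,,@,
,,,@,,@,,
,,,,@@,,,
,,,,,,,,,
,,,,@>,,,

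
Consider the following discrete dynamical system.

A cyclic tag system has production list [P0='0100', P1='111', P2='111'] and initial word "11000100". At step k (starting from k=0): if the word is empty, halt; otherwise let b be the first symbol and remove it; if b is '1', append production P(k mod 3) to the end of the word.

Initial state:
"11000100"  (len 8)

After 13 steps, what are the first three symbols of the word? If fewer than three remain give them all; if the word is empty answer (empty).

111

gen 0: "11000100"  (len 8)
gen 1: "10001000100"  (len 11)
gen 2: "0001000100111"  (len 13)
gen 3: "001000100111"  (len 12)
gen 4: "01000100111"  (len 11)
gen 5: "1000100111"  (len 10)
gen 6: "000100111111"  (len 12)
gen 7: "00100111111"  (len 11)
gen 8: "0100111111"  (len 10)
gen 9: "100111111"  (len 9)
gen 10: "001111110100"  (len 12)
gen 11: "01111110100"  (len 11)
gen 12: "1111110100"  (len 10)
gen 13: "1111101000100"  (len 13)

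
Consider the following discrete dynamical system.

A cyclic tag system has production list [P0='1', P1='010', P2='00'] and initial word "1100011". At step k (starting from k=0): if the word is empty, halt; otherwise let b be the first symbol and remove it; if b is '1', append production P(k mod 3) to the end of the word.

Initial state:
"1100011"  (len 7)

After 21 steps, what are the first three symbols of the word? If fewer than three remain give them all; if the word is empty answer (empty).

0) "1100011"  (len 7)
1) "1000111"  (len 7)
2) "000111010"  (len 9)
3) "00111010"  (len 8)
4) "0111010"  (len 7)
5) "111010"  (len 6)
6) "1101000"  (len 7)
7) "1010001"  (len 7)
8) "010001010"  (len 9)
9) "10001010"  (len 8)
10) "00010101"  (len 8)
11) "0010101"  (len 7)
12) "010101"  (len 6)
13) "10101"  (len 5)
14) "0101010"  (len 7)
15) "101010"  (len 6)
16) "010101"  (len 6)
17) "10101"  (len 5)
18) "010100"  (len 6)
19) "10100"  (len 5)
20) "0100010"  (len 7)
21) "100010"  (len 6)

100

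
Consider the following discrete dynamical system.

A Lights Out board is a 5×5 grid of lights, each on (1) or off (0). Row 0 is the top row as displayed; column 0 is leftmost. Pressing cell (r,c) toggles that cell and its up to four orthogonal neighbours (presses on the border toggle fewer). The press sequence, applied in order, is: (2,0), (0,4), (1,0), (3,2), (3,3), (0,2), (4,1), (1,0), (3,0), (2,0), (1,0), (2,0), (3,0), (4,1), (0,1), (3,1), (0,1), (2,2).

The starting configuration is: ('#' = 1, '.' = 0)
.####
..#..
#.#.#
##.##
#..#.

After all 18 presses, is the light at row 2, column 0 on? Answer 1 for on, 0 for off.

1

gen 0: .####
..#..
#.#.#
##.##
#..#.
gen 1: .####
#.#..
.##.#
.#.##
#..#.
gen 2: .##..
#.#.#
.##.#
.#.##
#..#.
gen 3: ###..
.##.#
###.#
.#.##
#..#.
gen 4: ###..
.##.#
##..#
..#.#
#.##.
gen 5: ###..
.##.#
##.##
...#.
#.#..
gen 6: #..#.
.#..#
##.##
...#.
#.#..
gen 7: #..#.
.#..#
##.##
.#.#.
.#...
gen 8: ...#.
#...#
.#.##
.#.#.
.#...
gen 9: ...#.
#...#
##.##
#..#.
##...
gen 10: ...#.
....#
...##
...#.
##...
gen 11: #..#.
##..#
#..##
...#.
##...
gen 12: #..#.
.#..#
.#.##
#..#.
##...
gen 13: #..#.
.#..#
##.##
.#.#.
.#...
gen 14: #..#.
.#..#
##.##
...#.
#.#..
gen 15: .###.
....#
##.##
...#.
#.#..
gen 16: .###.
....#
#..##
####.
###..
gen 17: #..#.
.#..#
#..##
####.
###..
gen 18: #..#.
.##.#
###.#
##.#.
###..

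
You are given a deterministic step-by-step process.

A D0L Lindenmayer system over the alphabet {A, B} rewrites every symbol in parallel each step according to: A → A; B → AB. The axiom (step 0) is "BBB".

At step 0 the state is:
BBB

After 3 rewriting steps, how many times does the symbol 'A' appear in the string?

gen 0: BBB
gen 1: ABABAB
gen 2: AABAABAAB
gen 3: AAABAAABAAAB

9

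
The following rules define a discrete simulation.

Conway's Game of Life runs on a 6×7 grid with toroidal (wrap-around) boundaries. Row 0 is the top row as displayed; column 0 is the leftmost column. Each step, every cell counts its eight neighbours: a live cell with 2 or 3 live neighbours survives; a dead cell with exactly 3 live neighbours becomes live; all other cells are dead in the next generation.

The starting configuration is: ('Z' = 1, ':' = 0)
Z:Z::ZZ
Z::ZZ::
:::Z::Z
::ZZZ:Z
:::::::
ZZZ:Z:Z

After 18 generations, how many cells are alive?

19

step 0: Z:Z::ZZ
Z::ZZ::
:::Z::Z
::ZZZ:Z
:::::::
ZZZ:Z:Z
step 1: ::Z::::
ZZZZZ::
Z:::::Z
::ZZZZ:
::::Z:Z
::ZZ:::
step 2: ::::Z::
Z:ZZ::Z
Z:::::Z
Z::ZZ::
:::::::
::ZZ:::
step 3: :Z::Z::
ZZ:Z:ZZ
::Z:ZZ:
Z:::::Z
::Z:Z::
:::Z:::
step 4: :Z:ZZZZ
ZZ:Z::Z
::ZZZ::
:Z::Z:Z
:::Z:::
::ZZZ::
step 5: :Z::::Z
:Z::::Z
::::Z:Z
::::ZZ:
:::::Z:
:::::::
step 6: :::::::
::::::Z
Z:::Z:Z
::::Z:Z
::::ZZ:
:::::::
step 7: :::::::
Z::::ZZ
Z:::::Z
Z::ZZ:Z
::::ZZ:
:::::::
step 8: ::::::Z
Z::::Z:
:Z::Z::
Z::ZZ::
:::ZZZZ
:::::::
step 9: ::::::Z
Z::::ZZ
ZZ:ZZZZ
Z:Z:::Z
:::Z:ZZ
::::Z:Z
step 10: :::::::
:Z:::::
::ZZZ::
::Z::::
:::ZZ::
Z:::Z:Z
step 11: Z::::::
::ZZ:::
:ZZZ:::
::Z::::
:::ZZZ:
:::ZZZ:
step 12: ::Z::::
:::Z:::
:Z:::::
:Z:::::
::Z::Z:
:::Z:ZZ
step 13: ::ZZZ::
::Z::::
::Z::::
:ZZ::::
::Z:ZZZ
::ZZZZZ
step 14: :Z:::::
:ZZ::::
::ZZ:::
:ZZ::Z:
Z:::::Z
:Z::::Z
step 15: :Z:::::
:Z:Z:::
:::Z:::
ZZZZ::Z
::Z::ZZ
:Z::::Z
step 16: :Z:::::
:::::::
:::ZZ::
ZZ:ZZZZ
:::Z:Z:
:ZZ::ZZ
step 17: ZZZ::::
:::::::
Z:ZZ::Z
Z:::::Z
:::Z:::
ZZZ:ZZZ
step 18: ::ZZ:Z:
:::Z::Z
ZZ::::Z
ZZZZ::Z
::ZZZ::
::::ZZZ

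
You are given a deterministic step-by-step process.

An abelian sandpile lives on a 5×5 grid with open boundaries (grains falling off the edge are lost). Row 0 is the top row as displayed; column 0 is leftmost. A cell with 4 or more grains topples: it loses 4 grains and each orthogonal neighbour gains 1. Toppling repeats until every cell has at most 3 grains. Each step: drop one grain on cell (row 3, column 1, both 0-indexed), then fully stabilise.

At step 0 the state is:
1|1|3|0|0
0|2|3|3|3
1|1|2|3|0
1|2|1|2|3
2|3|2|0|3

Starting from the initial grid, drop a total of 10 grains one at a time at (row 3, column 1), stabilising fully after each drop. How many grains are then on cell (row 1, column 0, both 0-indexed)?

step 0: 1|1|3|0|0
0|2|3|3|3
1|1|2|3|0
1|2|1|2|3
2|3|2|0|3
step 1: 1|1|3|0|0
0|2|3|3|3
1|1|2|3|0
1|3|1|2|3
2|3|2|0|3
step 2: 1|1|3|0|0
0|2|3|3|3
1|2|2|3|0
2|1|2|2|3
3|0|3|0|3
step 3: 1|1|3|0|0
0|2|3|3|3
1|2|2|3|0
2|2|2|2|3
3|0|3|0|3
step 4: 1|1|3|0|0
0|2|3|3|3
1|2|2|3|0
2|3|2|2|3
3|0|3|0|3
step 5: 1|1|3|0|0
0|2|3|3|3
1|3|2|3|0
3|0|3|2|3
3|1|3|0|3
step 6: 1|1|3|0|0
0|2|3|3|3
1|3|2|3|0
3|1|3|2|3
3|1|3|0|3
step 7: 1|1|3|0|0
0|2|3|3|3
1|3|2|3|0
3|2|3|2|3
3|1|3|0|3
step 8: 1|1|3|0|0
0|2|3|3|3
1|3|2|3|0
3|3|3|2|3
3|1|3|0|3
step 9: 1|3|0|2|1
1|0|3|2|0
3|3|3|2|3
2|1|0|2|1
1|1|2|3|0
step 10: 1|3|0|2|1
1|0|3|2|0
3|3|3|2|3
2|2|0|2|1
1|1|2|3|0

1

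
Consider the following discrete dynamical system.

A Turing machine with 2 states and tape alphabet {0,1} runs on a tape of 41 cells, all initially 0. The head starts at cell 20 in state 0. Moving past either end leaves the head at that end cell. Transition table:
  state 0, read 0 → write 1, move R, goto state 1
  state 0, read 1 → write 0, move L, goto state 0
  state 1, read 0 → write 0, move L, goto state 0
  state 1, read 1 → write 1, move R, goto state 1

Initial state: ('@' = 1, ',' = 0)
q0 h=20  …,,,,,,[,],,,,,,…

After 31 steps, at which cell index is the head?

0) q0 h=20  …,,,,,,[,],,,,,,…
1) q1 h=21  …,,,,,@[,],,,,,,…
2) q0 h=20  …,,,,,,[@],,,,,,…
3) q0 h=19  …,,,,,,[,],,,,,,…
4) q1 h=20  …,,,,,@[,],,,,,,…
5) q0 h=19  …,,,,,,[@],,,,,,…
6) q0 h=18  …,,,,,,[,],,,,,,…
7) q1 h=19  …,,,,,@[,],,,,,,…
8) q0 h=18  …,,,,,,[@],,,,,,…
9) q0 h=17  …,,,,,,[,],,,,,,…
10) q1 h=18  …,,,,,@[,],,,,,,…
11) q0 h=17  …,,,,,,[@],,,,,,…
12) q0 h=16  …,,,,,,[,],,,,,,…
13) q1 h=17  …,,,,,@[,],,,,,,…
14) q0 h=16  …,,,,,,[@],,,,,,…
15) q0 h=15  …,,,,,,[,],,,,,,…
16) q1 h=16  …,,,,,@[,],,,,,,…
17) q0 h=15  …,,,,,,[@],,,,,,…
18) q0 h=14  …,,,,,,[,],,,,,,…
19) q1 h=15  …,,,,,@[,],,,,,,…
20) q0 h=14  …,,,,,,[@],,,,,,…
21) q0 h=13  …,,,,,,[,],,,,,,…
22) q1 h=14  …,,,,,@[,],,,,,,…
23) q0 h=13  …,,,,,,[@],,,,,,…
24) q0 h=12  …,,,,,,[,],,,,,,…
25) q1 h=13  …,,,,,@[,],,,,,,…
26) q0 h=12  …,,,,,,[@],,,,,,…
27) q0 h=11  …,,,,,,[,],,,,,,…
28) q1 h=12  …,,,,,@[,],,,,,,…
29) q0 h=11  …,,,,,,[@],,,,,,…
30) q0 h=10  …,,,,,,[,],,,,,,…
31) q1 h=11  …,,,,,@[,],,,,,,…

11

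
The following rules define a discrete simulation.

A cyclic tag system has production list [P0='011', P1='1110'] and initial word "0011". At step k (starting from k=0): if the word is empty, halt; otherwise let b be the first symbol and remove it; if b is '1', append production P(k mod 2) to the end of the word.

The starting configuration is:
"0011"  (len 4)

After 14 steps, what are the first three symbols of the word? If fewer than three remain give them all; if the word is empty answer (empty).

t=0: "0011"  (len 4)
t=1: "011"  (len 3)
t=2: "11"  (len 2)
t=3: "1011"  (len 4)
t=4: "0111110"  (len 7)
t=5: "111110"  (len 6)
t=6: "111101110"  (len 9)
t=7: "11101110011"  (len 11)
t=8: "11011100111110"  (len 14)
t=9: "1011100111110011"  (len 16)
t=10: "0111001111100111110"  (len 19)
t=11: "111001111100111110"  (len 18)
t=12: "110011111001111101110"  (len 21)
t=13: "10011111001111101110011"  (len 23)
t=14: "00111110011111011100111110"  (len 26)

001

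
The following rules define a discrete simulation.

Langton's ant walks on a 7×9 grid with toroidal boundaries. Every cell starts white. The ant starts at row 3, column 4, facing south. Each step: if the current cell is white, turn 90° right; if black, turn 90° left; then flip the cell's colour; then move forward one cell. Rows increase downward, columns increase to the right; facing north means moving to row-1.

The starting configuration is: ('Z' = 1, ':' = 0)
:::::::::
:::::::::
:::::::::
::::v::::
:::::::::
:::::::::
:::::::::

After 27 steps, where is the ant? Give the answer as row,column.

t=0: :::::::::
:::::::::
:::::::::
::::v::::
:::::::::
:::::::::
:::::::::
t=1: :::::::::
:::::::::
:::::::::
:::<Z::::
:::::::::
:::::::::
:::::::::
t=2: :::::::::
:::::::::
:::^:::::
:::ZZ::::
:::::::::
:::::::::
:::::::::
t=3: :::::::::
:::::::::
:::Z>::::
:::ZZ::::
:::::::::
:::::::::
:::::::::
t=4: :::::::::
:::::::::
:::ZZ::::
:::Zv::::
:::::::::
:::::::::
:::::::::
t=5: :::::::::
:::::::::
:::ZZ::::
:::Z:>:::
:::::::::
:::::::::
:::::::::
t=6: :::::::::
:::::::::
:::ZZ::::
:::Z:Z:::
:::::v:::
:::::::::
:::::::::
t=7: :::::::::
:::::::::
:::ZZ::::
:::Z:Z:::
::::<Z:::
:::::::::
:::::::::
t=8: :::::::::
:::::::::
:::ZZ::::
:::Z^Z:::
::::ZZ:::
:::::::::
:::::::::
t=9: :::::::::
:::::::::
:::ZZ::::
:::ZZ>:::
::::ZZ:::
:::::::::
:::::::::
t=10: :::::::::
:::::::::
:::ZZ^:::
:::ZZ::::
::::ZZ:::
:::::::::
:::::::::
t=11: :::::::::
:::::::::
:::ZZZ>::
:::ZZ::::
::::ZZ:::
:::::::::
:::::::::
t=12: :::::::::
:::::::::
:::ZZZZ::
:::ZZ:v::
::::ZZ:::
:::::::::
:::::::::
t=13: :::::::::
:::::::::
:::ZZZZ::
:::ZZ<Z::
::::ZZ:::
:::::::::
:::::::::
t=14: :::::::::
:::::::::
:::ZZ^Z::
:::ZZZZ::
::::ZZ:::
:::::::::
:::::::::
t=15: :::::::::
:::::::::
:::Z<:Z::
:::ZZZZ::
::::ZZ:::
:::::::::
:::::::::
t=16: :::::::::
:::::::::
:::Z::Z::
:::ZvZZ::
::::ZZ:::
:::::::::
:::::::::
t=17: :::::::::
:::::::::
:::Z::Z::
:::Z:>Z::
::::ZZ:::
:::::::::
:::::::::
t=18: :::::::::
:::::::::
:::Z:^Z::
:::Z::Z::
::::ZZ:::
:::::::::
:::::::::
t=19: :::::::::
:::::::::
:::Z:Z>::
:::Z::Z::
::::ZZ:::
:::::::::
:::::::::
t=20: :::::::::
::::::^::
:::Z:Z:::
:::Z::Z::
::::ZZ:::
:::::::::
:::::::::
t=21: :::::::::
::::::Z>:
:::Z:Z:::
:::Z::Z::
::::ZZ:::
:::::::::
:::::::::
t=22: :::::::::
::::::ZZ:
:::Z:Z:v:
:::Z::Z::
::::ZZ:::
:::::::::
:::::::::
t=23: :::::::::
::::::ZZ:
:::Z:Z<Z:
:::Z::Z::
::::ZZ:::
:::::::::
:::::::::
t=24: :::::::::
::::::^Z:
:::Z:ZZZ:
:::Z::Z::
::::ZZ:::
:::::::::
:::::::::
t=25: :::::::::
:::::<:Z:
:::Z:ZZZ:
:::Z::Z::
::::ZZ:::
:::::::::
:::::::::
t=26: :::::^:::
:::::Z:Z:
:::Z:ZZZ:
:::Z::Z::
::::ZZ:::
:::::::::
:::::::::
t=27: :::::Z>::
:::::Z:Z:
:::Z:ZZZ:
:::Z::Z::
::::ZZ:::
:::::::::
:::::::::

0,6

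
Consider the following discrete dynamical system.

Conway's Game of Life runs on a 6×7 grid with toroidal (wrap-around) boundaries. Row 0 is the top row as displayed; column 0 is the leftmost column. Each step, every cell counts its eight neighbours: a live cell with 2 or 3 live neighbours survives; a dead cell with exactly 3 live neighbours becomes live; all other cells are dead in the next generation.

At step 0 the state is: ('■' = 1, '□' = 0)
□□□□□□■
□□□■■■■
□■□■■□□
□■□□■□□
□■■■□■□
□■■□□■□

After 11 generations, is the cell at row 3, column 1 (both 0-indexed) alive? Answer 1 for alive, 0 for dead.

step 0: □□□□□□■
□□□■■■■
□■□■■□□
□■□□■□□
□■■■□■□
□■■□□■□
step 1: ■□■■□□■
■□■■□□■
■□□□□□□
■■□□□■□
■□□■□■□
■■□■■■■
step 2: □□□□□□□
□□■■□□□
□□■□□□□
■■□□■□□
□□□■□□□
□□□□□□□
step 3: □□□□□□□
□□■■□□□
□□■□□□□
□■■■□□□
□□□□□□□
□□□□□□□
step 4: □□□□□□□
□□■■□□□
□□□□□□□
□■■■□□□
□□■□□□□
□□□□□□□
step 5: □□□□□□□
□□□□□□□
□■□□□□□
□■■■□□□
□■■■□□□
□□□□□□□
step 6: □□□□□□□
□□□□□□□
□■□□□□□
■□□■□□□
□■□■□□□
□□■□□□□
step 7: □□□□□□□
□□□□□□□
□□□□□□□
■■□□□□□
□■□■□□□
□□■□□□□
step 8: □□□□□□□
□□□□□□□
□□□□□□□
■■■□□□□
■■□□□□□
□□■□□□□
step 9: □□□□□□□
□□□□□□□
□■□□□□□
■□■□□□□
■□□□□□□
□■□□□□□
step 10: □□□□□□□
□□□□□□□
□■□□□□□
■□□□□□□
■□□□□□□
□□□□□□□
step 11: □□□□□□□
□□□□□□□
□□□□□□□
■■□□□□□
□□□□□□□
□□□□□□□

1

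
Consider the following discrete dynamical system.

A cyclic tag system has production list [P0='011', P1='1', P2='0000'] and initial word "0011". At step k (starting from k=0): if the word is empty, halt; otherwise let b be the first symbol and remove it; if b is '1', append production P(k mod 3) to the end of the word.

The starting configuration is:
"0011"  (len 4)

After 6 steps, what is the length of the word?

5

[0] "0011"  (len 4)
[1] "011"  (len 3)
[2] "11"  (len 2)
[3] "10000"  (len 5)
[4] "0000011"  (len 7)
[5] "000011"  (len 6)
[6] "00011"  (len 5)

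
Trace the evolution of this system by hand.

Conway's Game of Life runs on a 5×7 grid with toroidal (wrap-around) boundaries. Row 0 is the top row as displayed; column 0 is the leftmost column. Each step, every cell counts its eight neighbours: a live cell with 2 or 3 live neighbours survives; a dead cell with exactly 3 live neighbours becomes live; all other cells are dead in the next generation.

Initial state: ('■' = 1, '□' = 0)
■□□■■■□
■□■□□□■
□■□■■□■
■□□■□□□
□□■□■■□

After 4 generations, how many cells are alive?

11

0) ■□□■■■□
■□■□□□■
□■□■■□■
■□□■□□□
□□■□■■□
1) ■□■□□□□
□□■□□□□
□■□■■■■
■■□□□□■
□■■□□■□
2) □□■■□□□
■□■□■■■
□■□■■■■
□□□■□□□
□□■□□□□
3) □□■□■■■
■□□□□□□
□■□□□□□
□□□■□■□
□□■□□□□
4) □■□■□■■
■■□□□■■
□□□□□□□
□□■□□□□
□□■□□□■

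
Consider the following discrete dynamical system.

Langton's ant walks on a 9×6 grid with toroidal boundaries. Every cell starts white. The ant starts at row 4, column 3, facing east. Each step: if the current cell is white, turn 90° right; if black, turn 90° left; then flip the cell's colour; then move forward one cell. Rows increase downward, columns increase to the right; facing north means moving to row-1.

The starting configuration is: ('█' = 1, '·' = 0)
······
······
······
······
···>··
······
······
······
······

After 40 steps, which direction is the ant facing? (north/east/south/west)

gen 0: ······
······
······
······
···>··
······
······
······
······
gen 1: ······
······
······
······
···█··
···v··
······
······
······
gen 2: ······
······
······
······
···█··
··<█··
······
······
······
gen 3: ······
······
······
······
··^█··
··██··
······
······
······
gen 4: ······
······
······
······
··█>··
··██··
······
······
······
gen 5: ······
······
······
···^··
··█···
··██··
······
······
······
gen 6: ······
······
······
···█>·
··█···
··██··
······
······
······
gen 7: ······
······
······
···██·
··█·v·
··██··
······
······
······
gen 8: ······
······
······
···██·
··█<█·
··██··
······
······
······
gen 9: ······
······
······
···^█·
··███·
··██··
······
······
······
gen 10: ······
······
······
··<·█·
··███·
··██··
······
······
······
gen 11: ······
······
··^···
··█·█·
··███·
··██··
······
······
······
gen 12: ······
······
··█>··
··█·█·
··███·
··██··
······
······
······
gen 13: ······
······
··██··
··█v█·
··███·
··██··
······
······
······
gen 14: ······
······
··██··
··<██·
··███·
··██··
······
······
······
gen 15: ······
······
··██··
···██·
··v██·
··██··
······
······
······
gen 16: ······
······
··██··
···██·
···>█·
··██··
······
······
······
gen 17: ······
······
··██··
···^█·
····█·
··██··
······
······
······
gen 18: ······
······
··██··
··<·█·
····█·
··██··
······
······
······
gen 19: ······
······
··^█··
··█·█·
····█·
··██··
······
······
······
gen 20: ······
······
·<·█··
··█·█·
····█·
··██··
······
······
······
gen 21: ······
·^····
·█·█··
··█·█·
····█·
··██··
······
······
······
gen 22: ······
·█>···
·█·█··
··█·█·
····█·
··██··
······
······
······
gen 23: ······
·██···
·█v█··
··█·█·
····█·
··██··
······
······
······
gen 24: ······
·██···
·<██··
··█·█·
····█·
··██··
······
······
······
gen 25: ······
·██···
··██··
·v█·█·
····█·
··██··
······
······
······
gen 26: ······
·██···
··██··
<██·█·
····█·
··██··
······
······
······
gen 27: ······
·██···
^·██··
███·█·
····█·
··██··
······
······
······
gen 28: ······
·██···
█>██··
███·█·
····█·
··██··
······
······
······
gen 29: ······
·██···
████··
█v█·█·
····█·
··██··
······
······
······
gen 30: ······
·██···
████··
█·>·█·
····█·
··██··
······
······
······
gen 31: ······
·██···
██^█··
█···█·
····█·
··██··
······
······
······
gen 32: ······
·██···
█<·█··
█···█·
····█·
··██··
······
······
······
gen 33: ······
·██···
█··█··
█v··█·
····█·
··██··
······
······
······
gen 34: ······
·██···
█··█··
<█··█·
····█·
··██··
······
······
······
gen 35: ······
·██···
█··█··
·█··█·
v···█·
··██··
······
······
······
gen 36: ······
·██···
█··█··
·█··█·
█···█<
··██··
······
······
······
gen 37: ······
·██···
█··█··
·█··█^
█···██
··██··
······
······
······
gen 38: ······
·██···
█··█··
>█··██
█···██
··██··
······
······
······
gen 39: ······
·██···
█··█··
██··██
v···██
··██··
······
······
······
gen 40: ······
·██···
█··█··
██··██
·>··██
··██··
······
······
······

east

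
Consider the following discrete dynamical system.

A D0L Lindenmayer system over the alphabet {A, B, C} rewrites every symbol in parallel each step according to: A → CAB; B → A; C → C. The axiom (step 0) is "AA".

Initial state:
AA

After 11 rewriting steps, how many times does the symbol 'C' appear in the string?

464

step 0: AA
step 1: CABCAB
step 2: CCABACCABA
step 3: CCCABACABCCCABACAB
step 4: CCCCABACABCCABACCCCABACABCCABA
step 5: CCCCCABACABCCABACCCABACABCCCCCABACABCCABACCCABACAB
step 6: CCCCCCABACABCCABACCCABACABCCCCABACABCCABACCCCCCABACABCCABACCCABACABCCCCABACABCCABA
step 7: CCCCCCCABACABCCABACCCABACABCCCCABACABCCABACCCCCABACABCCABA…ACABCCABACCCABACABCCCCABACABCCABACCCCCABACABCCABACCCABACAB  (len 134)
step 8: CCCCCCCCABACABCCABACCCABACABCCCCABACABCCABACCCCCABACABCCAB…CABCCABACCCABACABCCCCCCABACABCCABACCCABACABCCCCABACABCCABA  (len 218)
step 9: CCCCCCCCCABACABCCABACCCABACABCCCCABACABCCABACCCCCABACABCCA…ACABCCABACCCABACABCCCCABACABCCABACCCCCABACABCCABACCCABACAB  (len 354)
step 10: CCCCCCCCCCABACABCCABACCCABACABCCCCABACABCCABACCCCCABACABCC…CABCCABACCCABACABCCCCCCABACABCCABACCCABACABCCCCABACABCCABA  (len 574)
step 11: CCCCCCCCCCCABACABCCABACCCABACABCCCCABACABCCABACCCCCABACABC…ACABCCABACCCABACABCCCCABACABCCABACCCCCABACABCCABACCCABACAB  (len 930)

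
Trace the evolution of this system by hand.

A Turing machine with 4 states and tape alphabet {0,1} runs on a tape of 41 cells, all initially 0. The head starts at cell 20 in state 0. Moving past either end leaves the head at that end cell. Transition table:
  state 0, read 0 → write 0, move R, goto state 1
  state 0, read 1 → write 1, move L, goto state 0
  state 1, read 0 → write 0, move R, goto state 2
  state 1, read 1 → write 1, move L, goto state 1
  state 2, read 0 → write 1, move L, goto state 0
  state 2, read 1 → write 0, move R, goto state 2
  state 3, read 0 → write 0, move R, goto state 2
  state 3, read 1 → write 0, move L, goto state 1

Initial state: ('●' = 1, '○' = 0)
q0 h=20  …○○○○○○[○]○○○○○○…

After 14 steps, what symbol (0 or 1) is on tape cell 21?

0

0) q0 h=20  …○○○○○○[○]○○○○○○…
1) q1 h=21  …○○○○○○[○]○○○○○○…
2) q2 h=22  …○○○○○○[○]○○○○○○…
3) q0 h=21  …○○○○○○[○]●○○○○○…
4) q1 h=22  …○○○○○○[●]○○○○○○…
5) q1 h=21  …○○○○○○[○]●○○○○○…
6) q2 h=22  …○○○○○○[●]○○○○○○…
7) q2 h=23  …○○○○○○[○]○○○○○○…
8) q0 h=22  …○○○○○○[○]●○○○○○…
9) q1 h=23  …○○○○○○[●]○○○○○○…
10) q1 h=22  …○○○○○○[○]●○○○○○…
11) q2 h=23  …○○○○○○[●]○○○○○○…
12) q2 h=24  …○○○○○○[○]○○○○○○…
13) q0 h=23  …○○○○○○[○]●○○○○○…
14) q1 h=24  …○○○○○○[●]○○○○○○…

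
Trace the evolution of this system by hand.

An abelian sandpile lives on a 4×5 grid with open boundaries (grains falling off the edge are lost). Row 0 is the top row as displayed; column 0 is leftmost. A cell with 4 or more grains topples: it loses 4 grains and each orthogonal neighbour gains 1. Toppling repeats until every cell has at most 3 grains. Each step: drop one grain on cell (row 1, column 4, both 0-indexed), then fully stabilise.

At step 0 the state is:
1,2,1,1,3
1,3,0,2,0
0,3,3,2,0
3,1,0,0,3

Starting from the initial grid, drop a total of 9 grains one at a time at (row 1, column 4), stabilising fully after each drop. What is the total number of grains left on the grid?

t=0: 1,2,1,1,3
1,3,0,2,0
0,3,3,2,0
3,1,0,0,3
t=1: 1,2,1,1,3
1,3,0,2,1
0,3,3,2,0
3,1,0,0,3
t=2: 1,2,1,1,3
1,3,0,2,2
0,3,3,2,0
3,1,0,0,3
t=3: 1,2,1,1,3
1,3,0,2,3
0,3,3,2,0
3,1,0,0,3
t=4: 1,2,1,2,0
1,3,0,3,1
0,3,3,2,1
3,1,0,0,3
t=5: 1,2,1,2,0
1,3,0,3,2
0,3,3,2,1
3,1,0,0,3
t=6: 1,2,1,2,0
1,3,0,3,3
0,3,3,2,1
3,1,0,0,3
t=7: 1,2,1,3,1
1,3,1,0,1
0,3,3,3,2
3,1,0,0,3
t=8: 1,2,1,3,1
1,3,1,0,2
0,3,3,3,2
3,1,0,0,3
t=9: 1,2,1,3,1
1,3,1,0,3
0,3,3,3,2
3,1,0,0,3

34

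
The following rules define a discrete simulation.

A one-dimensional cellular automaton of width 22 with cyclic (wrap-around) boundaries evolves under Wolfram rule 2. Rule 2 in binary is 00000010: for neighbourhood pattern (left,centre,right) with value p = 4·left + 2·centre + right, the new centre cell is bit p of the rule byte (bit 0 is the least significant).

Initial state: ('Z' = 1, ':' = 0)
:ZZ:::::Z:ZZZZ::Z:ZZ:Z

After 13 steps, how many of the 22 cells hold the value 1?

[0] :ZZ:::::Z:ZZZZ::Z:ZZ:Z
[1] :::::::Z:::::::Z::::::
[2] ::::::Z:::::::Z:::::::
[3] :::::Z:::::::Z::::::::
[4] ::::Z:::::::Z:::::::::
[5] :::Z:::::::Z::::::::::
[6] ::Z:::::::Z:::::::::::
[7] :Z:::::::Z::::::::::::
[8] Z:::::::Z:::::::::::::
[9] :::::::Z:::::::::::::Z
[10] ::::::Z:::::::::::::Z:
[11] :::::Z:::::::::::::Z::
[12] ::::Z:::::::::::::Z:::
[13] :::Z:::::::::::::Z::::

2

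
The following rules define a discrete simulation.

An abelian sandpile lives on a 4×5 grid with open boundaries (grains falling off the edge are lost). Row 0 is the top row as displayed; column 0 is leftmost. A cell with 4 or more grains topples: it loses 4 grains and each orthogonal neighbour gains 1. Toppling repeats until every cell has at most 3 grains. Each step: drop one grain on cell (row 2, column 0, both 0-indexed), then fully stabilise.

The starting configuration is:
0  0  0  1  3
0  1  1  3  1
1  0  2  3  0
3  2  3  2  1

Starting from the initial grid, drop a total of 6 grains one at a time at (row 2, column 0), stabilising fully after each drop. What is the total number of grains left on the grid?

29

step 0: 0  0  0  1  3
0  1  1  3  1
1  0  2  3  0
3  2  3  2  1
step 1: 0  0  0  1  3
0  1  1  3  1
2  0  2  3  0
3  2  3  2  1
step 2: 0  0  0  1  3
0  1  1  3  1
3  0  2  3  0
3  2  3  2  1
step 3: 0  0  0  1  3
1  1  1  3  1
1  1  2  3  0
0  3  3  2  1
step 4: 0  0  0  1  3
1  1  1  3  1
2  1  2  3  0
0  3  3  2  1
step 5: 0  0  0  1  3
1  1  1  3  1
3  1  2  3  0
0  3  3  2  1
step 6: 0  0  0  1  3
2  1  1  3  1
0  2  2  3  0
1  3  3  2  1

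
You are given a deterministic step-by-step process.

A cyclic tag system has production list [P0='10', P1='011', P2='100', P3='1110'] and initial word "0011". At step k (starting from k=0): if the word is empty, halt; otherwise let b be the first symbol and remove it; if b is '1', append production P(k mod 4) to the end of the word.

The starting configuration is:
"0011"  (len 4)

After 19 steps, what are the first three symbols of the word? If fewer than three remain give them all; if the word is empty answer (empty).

0) "0011"  (len 4)
1) "011"  (len 3)
2) "11"  (len 2)
3) "1100"  (len 4)
4) "1001110"  (len 7)
5) "00111010"  (len 8)
6) "0111010"  (len 7)
7) "111010"  (len 6)
8) "110101110"  (len 9)
9) "1010111010"  (len 10)
10) "010111010011"  (len 12)
11) "10111010011"  (len 11)
12) "01110100111110"  (len 14)
13) "1110100111110"  (len 13)
14) "110100111110011"  (len 15)
15) "10100111110011100"  (len 17)
16) "01001111100111001110"  (len 20)
17) "1001111100111001110"  (len 19)
18) "001111100111001110011"  (len 21)
19) "01111100111001110011"  (len 20)

011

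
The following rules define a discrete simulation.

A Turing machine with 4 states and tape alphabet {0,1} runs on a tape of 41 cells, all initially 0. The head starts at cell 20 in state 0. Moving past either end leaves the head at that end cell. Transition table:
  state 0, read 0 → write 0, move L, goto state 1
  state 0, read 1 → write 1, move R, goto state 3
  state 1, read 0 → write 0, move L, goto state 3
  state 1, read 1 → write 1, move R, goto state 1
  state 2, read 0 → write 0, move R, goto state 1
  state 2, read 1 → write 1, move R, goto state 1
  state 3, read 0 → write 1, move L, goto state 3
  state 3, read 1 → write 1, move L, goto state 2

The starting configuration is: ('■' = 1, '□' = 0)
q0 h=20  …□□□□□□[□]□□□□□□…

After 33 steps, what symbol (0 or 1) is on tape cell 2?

1

k=0  q0 h=20  …□□□□□□[□]□□□□□□…
k=1  q1 h=19  …□□□□□□[□]□□□□□□…
k=2  q3 h=18  …□□□□□□[□]□□□□□□…
k=3  q3 h=17  …□□□□□□[□]■□□□□□…
k=4  q3 h=16  …□□□□□□[□]■■□□□□…
k=5  q3 h=15  …□□□□□□[□]■■■□□□…
k=6  q3 h=14  …□□□□□□[□]■■■■□□…
k=7  q3 h=13  …□□□□□□[□]■■■■■□…
k=8  q3 h=12  …□□□□□□[□]■■■■■■…
k=9  q3 h=11  …□□□□□□[□]■■■■■■…
k=10  q3 h=10  …□□□□□□[□]■■■■■■…
k=11  q3 h= 9  …□□□□□□[□]■■■■■■…
k=12  q3 h= 8  …□□□□□□[□]■■■■■■…
k=13  q3 h= 7  …□□□□□□[□]■■■■■■…
k=14  q3 h= 6  |□□□□□□[□]■■■■■■…
k=15  q3 h= 5  |□□□□□[□]■■■■■■…
k=16  q3 h= 4  |□□□□[□]■■■■■■…
k=17  q3 h= 3  |□□□[□]■■■■■■…
k=18  q3 h= 2  |□□[□]■■■■■■…
k=19  q3 h= 1  |□[□]■■■■■■…
k=20  q3 h= 0  |[□]■■■■■■…
k=21  q3 h= 0  |[■]■■■■■■…
k=22  q2 h= 0  |[■]■■■■■■…
k=23  q1 h= 1  |■[■]■■■■■■…
k=24  q1 h= 2  |■■[■]■■■■■■…
k=25  q1 h= 3  |■■■[■]■■■■■■…
k=26  q1 h= 4  |■■■■[■]■■■■■■…
k=27  q1 h= 5  |■■■■■[■]■■■■■■…
k=28  q1 h= 6  |■■■■■■[■]■■■■■■…
k=29  q1 h= 7  …■■■■■■[■]■■■■■■…
k=30  q1 h= 8  …■■■■■■[■]■■■■■■…
k=31  q1 h= 9  …■■■■■■[■]■■■■■■…
k=32  q1 h=10  …■■■■■■[■]■■■■■■…
k=33  q1 h=11  …■■■■■■[■]■■■■■■…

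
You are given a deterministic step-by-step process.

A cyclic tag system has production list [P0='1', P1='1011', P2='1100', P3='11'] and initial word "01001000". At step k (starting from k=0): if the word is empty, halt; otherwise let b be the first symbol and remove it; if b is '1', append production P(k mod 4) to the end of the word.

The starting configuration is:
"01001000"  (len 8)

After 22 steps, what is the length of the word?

0) "01001000"  (len 8)
1) "1001000"  (len 7)
2) "0010001011"  (len 10)
3) "010001011"  (len 9)
4) "10001011"  (len 8)
5) "00010111"  (len 8)
6) "0010111"  (len 7)
7) "010111"  (len 6)
8) "10111"  (len 5)
9) "01111"  (len 5)
10) "1111"  (len 4)
11) "1111100"  (len 7)
12) "11110011"  (len 8)
13) "11100111"  (len 8)
14) "11001111011"  (len 11)
15) "10011110111100"  (len 14)
16) "001111011110011"  (len 15)
17) "01111011110011"  (len 14)
18) "1111011110011"  (len 13)
19) "1110111100111100"  (len 16)
20) "11011110011110011"  (len 17)
21) "10111100111100111"  (len 17)
22) "01111001111001111011"  (len 20)

20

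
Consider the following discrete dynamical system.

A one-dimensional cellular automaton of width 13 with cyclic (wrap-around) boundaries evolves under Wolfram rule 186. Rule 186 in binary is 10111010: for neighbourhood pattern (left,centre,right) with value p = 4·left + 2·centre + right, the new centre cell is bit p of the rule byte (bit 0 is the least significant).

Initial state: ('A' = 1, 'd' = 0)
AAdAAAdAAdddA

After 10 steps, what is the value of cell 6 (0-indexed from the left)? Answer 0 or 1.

k=0  AAdAAAdAAdddA
k=1  AdAAAdAAdAdAA
k=2  dAAAdAAdAdAAA
k=3  AAAdAAdAdAAAd
k=4  AAdAAdAdAAAdA
k=5  AdAAdAdAAAdAA
k=6  dAAdAdAAAdAAA
k=7  AAdAdAAAdAAAd
k=8  AdAdAAAdAAAdA
k=9  dAdAAAdAAAdAA
k=10  AdAAAdAAAdAAd

1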